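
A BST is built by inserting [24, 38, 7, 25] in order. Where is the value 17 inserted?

Starting tree (level order): [24, 7, 38, None, None, 25]
Insertion path: 24 -> 7
Result: insert 17 as right child of 7
Final tree (level order): [24, 7, 38, None, 17, 25]


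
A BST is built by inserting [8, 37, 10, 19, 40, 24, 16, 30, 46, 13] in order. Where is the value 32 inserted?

Starting tree (level order): [8, None, 37, 10, 40, None, 19, None, 46, 16, 24, None, None, 13, None, None, 30]
Insertion path: 8 -> 37 -> 10 -> 19 -> 24 -> 30
Result: insert 32 as right child of 30
Final tree (level order): [8, None, 37, 10, 40, None, 19, None, 46, 16, 24, None, None, 13, None, None, 30, None, None, None, 32]


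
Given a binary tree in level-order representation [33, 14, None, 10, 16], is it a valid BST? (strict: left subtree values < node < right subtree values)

Level-order array: [33, 14, None, 10, 16]
Validate using subtree bounds (lo, hi): at each node, require lo < value < hi,
then recurse left with hi=value and right with lo=value.
Preorder trace (stopping at first violation):
  at node 33 with bounds (-inf, +inf): OK
  at node 14 with bounds (-inf, 33): OK
  at node 10 with bounds (-inf, 14): OK
  at node 16 with bounds (14, 33): OK
No violation found at any node.
Result: Valid BST


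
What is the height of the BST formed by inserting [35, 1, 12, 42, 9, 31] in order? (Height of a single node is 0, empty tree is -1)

Insertion order: [35, 1, 12, 42, 9, 31]
Tree (level-order array): [35, 1, 42, None, 12, None, None, 9, 31]
Compute height bottom-up (empty subtree = -1):
  height(9) = 1 + max(-1, -1) = 0
  height(31) = 1 + max(-1, -1) = 0
  height(12) = 1 + max(0, 0) = 1
  height(1) = 1 + max(-1, 1) = 2
  height(42) = 1 + max(-1, -1) = 0
  height(35) = 1 + max(2, 0) = 3
Height = 3


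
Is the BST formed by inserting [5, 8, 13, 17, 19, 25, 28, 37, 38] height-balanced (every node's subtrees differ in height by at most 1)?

Tree (level-order array): [5, None, 8, None, 13, None, 17, None, 19, None, 25, None, 28, None, 37, None, 38]
Definition: a tree is height-balanced if, at every node, |h(left) - h(right)| <= 1 (empty subtree has height -1).
Bottom-up per-node check:
  node 38: h_left=-1, h_right=-1, diff=0 [OK], height=0
  node 37: h_left=-1, h_right=0, diff=1 [OK], height=1
  node 28: h_left=-1, h_right=1, diff=2 [FAIL (|-1-1|=2 > 1)], height=2
  node 25: h_left=-1, h_right=2, diff=3 [FAIL (|-1-2|=3 > 1)], height=3
  node 19: h_left=-1, h_right=3, diff=4 [FAIL (|-1-3|=4 > 1)], height=4
  node 17: h_left=-1, h_right=4, diff=5 [FAIL (|-1-4|=5 > 1)], height=5
  node 13: h_left=-1, h_right=5, diff=6 [FAIL (|-1-5|=6 > 1)], height=6
  node 8: h_left=-1, h_right=6, diff=7 [FAIL (|-1-6|=7 > 1)], height=7
  node 5: h_left=-1, h_right=7, diff=8 [FAIL (|-1-7|=8 > 1)], height=8
Node 28 violates the condition: |-1 - 1| = 2 > 1.
Result: Not balanced


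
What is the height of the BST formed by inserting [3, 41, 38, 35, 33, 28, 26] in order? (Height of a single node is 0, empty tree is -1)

Insertion order: [3, 41, 38, 35, 33, 28, 26]
Tree (level-order array): [3, None, 41, 38, None, 35, None, 33, None, 28, None, 26]
Compute height bottom-up (empty subtree = -1):
  height(26) = 1 + max(-1, -1) = 0
  height(28) = 1 + max(0, -1) = 1
  height(33) = 1 + max(1, -1) = 2
  height(35) = 1 + max(2, -1) = 3
  height(38) = 1 + max(3, -1) = 4
  height(41) = 1 + max(4, -1) = 5
  height(3) = 1 + max(-1, 5) = 6
Height = 6


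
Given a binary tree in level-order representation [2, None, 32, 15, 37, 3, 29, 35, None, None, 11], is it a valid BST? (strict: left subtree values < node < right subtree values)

Level-order array: [2, None, 32, 15, 37, 3, 29, 35, None, None, 11]
Validate using subtree bounds (lo, hi): at each node, require lo < value < hi,
then recurse left with hi=value and right with lo=value.
Preorder trace (stopping at first violation):
  at node 2 with bounds (-inf, +inf): OK
  at node 32 with bounds (2, +inf): OK
  at node 15 with bounds (2, 32): OK
  at node 3 with bounds (2, 15): OK
  at node 11 with bounds (3, 15): OK
  at node 29 with bounds (15, 32): OK
  at node 37 with bounds (32, +inf): OK
  at node 35 with bounds (32, 37): OK
No violation found at any node.
Result: Valid BST


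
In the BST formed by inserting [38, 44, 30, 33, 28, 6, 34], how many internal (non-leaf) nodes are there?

Tree built from: [38, 44, 30, 33, 28, 6, 34]
Tree (level-order array): [38, 30, 44, 28, 33, None, None, 6, None, None, 34]
Rule: An internal node has at least one child.
Per-node child counts:
  node 38: 2 child(ren)
  node 30: 2 child(ren)
  node 28: 1 child(ren)
  node 6: 0 child(ren)
  node 33: 1 child(ren)
  node 34: 0 child(ren)
  node 44: 0 child(ren)
Matching nodes: [38, 30, 28, 33]
Count of internal (non-leaf) nodes: 4


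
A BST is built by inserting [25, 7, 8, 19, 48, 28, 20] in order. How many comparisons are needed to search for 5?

Search path for 5: 25 -> 7
Found: False
Comparisons: 2


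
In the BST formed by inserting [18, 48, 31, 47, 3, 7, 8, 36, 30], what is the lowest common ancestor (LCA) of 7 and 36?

Tree insertion order: [18, 48, 31, 47, 3, 7, 8, 36, 30]
Tree (level-order array): [18, 3, 48, None, 7, 31, None, None, 8, 30, 47, None, None, None, None, 36]
In a BST, the LCA of p=7, q=36 is the first node v on the
root-to-leaf path with p <= v <= q (go left if both < v, right if both > v).
Walk from root:
  at 18: 7 <= 18 <= 36, this is the LCA
LCA = 18


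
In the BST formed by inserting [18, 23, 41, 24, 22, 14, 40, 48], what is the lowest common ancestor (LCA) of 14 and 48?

Tree insertion order: [18, 23, 41, 24, 22, 14, 40, 48]
Tree (level-order array): [18, 14, 23, None, None, 22, 41, None, None, 24, 48, None, 40]
In a BST, the LCA of p=14, q=48 is the first node v on the
root-to-leaf path with p <= v <= q (go left if both < v, right if both > v).
Walk from root:
  at 18: 14 <= 18 <= 48, this is the LCA
LCA = 18


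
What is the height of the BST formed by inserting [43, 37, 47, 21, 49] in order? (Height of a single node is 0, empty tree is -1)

Insertion order: [43, 37, 47, 21, 49]
Tree (level-order array): [43, 37, 47, 21, None, None, 49]
Compute height bottom-up (empty subtree = -1):
  height(21) = 1 + max(-1, -1) = 0
  height(37) = 1 + max(0, -1) = 1
  height(49) = 1 + max(-1, -1) = 0
  height(47) = 1 + max(-1, 0) = 1
  height(43) = 1 + max(1, 1) = 2
Height = 2


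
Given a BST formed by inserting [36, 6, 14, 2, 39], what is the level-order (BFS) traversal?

Tree insertion order: [36, 6, 14, 2, 39]
Tree (level-order array): [36, 6, 39, 2, 14]
BFS from the root, enqueuing left then right child of each popped node:
  queue [36] -> pop 36, enqueue [6, 39], visited so far: [36]
  queue [6, 39] -> pop 6, enqueue [2, 14], visited so far: [36, 6]
  queue [39, 2, 14] -> pop 39, enqueue [none], visited so far: [36, 6, 39]
  queue [2, 14] -> pop 2, enqueue [none], visited so far: [36, 6, 39, 2]
  queue [14] -> pop 14, enqueue [none], visited so far: [36, 6, 39, 2, 14]
Result: [36, 6, 39, 2, 14]


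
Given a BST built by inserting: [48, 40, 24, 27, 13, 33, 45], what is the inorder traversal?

Tree insertion order: [48, 40, 24, 27, 13, 33, 45]
Tree (level-order array): [48, 40, None, 24, 45, 13, 27, None, None, None, None, None, 33]
Inorder traversal: [13, 24, 27, 33, 40, 45, 48]


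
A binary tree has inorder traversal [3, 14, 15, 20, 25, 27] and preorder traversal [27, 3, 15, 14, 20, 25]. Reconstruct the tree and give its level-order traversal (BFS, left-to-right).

Inorder:  [3, 14, 15, 20, 25, 27]
Preorder: [27, 3, 15, 14, 20, 25]
Algorithm: preorder visits root first, so consume preorder in order;
for each root, split the current inorder slice at that value into
left-subtree inorder and right-subtree inorder, then recurse.
Recursive splits:
  root=27; inorder splits into left=[3, 14, 15, 20, 25], right=[]
  root=3; inorder splits into left=[], right=[14, 15, 20, 25]
  root=15; inorder splits into left=[14], right=[20, 25]
  root=14; inorder splits into left=[], right=[]
  root=20; inorder splits into left=[], right=[25]
  root=25; inorder splits into left=[], right=[]
Reconstructed level-order: [27, 3, 15, 14, 20, 25]


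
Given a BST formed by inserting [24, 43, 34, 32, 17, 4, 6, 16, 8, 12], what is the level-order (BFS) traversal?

Tree insertion order: [24, 43, 34, 32, 17, 4, 6, 16, 8, 12]
Tree (level-order array): [24, 17, 43, 4, None, 34, None, None, 6, 32, None, None, 16, None, None, 8, None, None, 12]
BFS from the root, enqueuing left then right child of each popped node:
  queue [24] -> pop 24, enqueue [17, 43], visited so far: [24]
  queue [17, 43] -> pop 17, enqueue [4], visited so far: [24, 17]
  queue [43, 4] -> pop 43, enqueue [34], visited so far: [24, 17, 43]
  queue [4, 34] -> pop 4, enqueue [6], visited so far: [24, 17, 43, 4]
  queue [34, 6] -> pop 34, enqueue [32], visited so far: [24, 17, 43, 4, 34]
  queue [6, 32] -> pop 6, enqueue [16], visited so far: [24, 17, 43, 4, 34, 6]
  queue [32, 16] -> pop 32, enqueue [none], visited so far: [24, 17, 43, 4, 34, 6, 32]
  queue [16] -> pop 16, enqueue [8], visited so far: [24, 17, 43, 4, 34, 6, 32, 16]
  queue [8] -> pop 8, enqueue [12], visited so far: [24, 17, 43, 4, 34, 6, 32, 16, 8]
  queue [12] -> pop 12, enqueue [none], visited so far: [24, 17, 43, 4, 34, 6, 32, 16, 8, 12]
Result: [24, 17, 43, 4, 34, 6, 32, 16, 8, 12]


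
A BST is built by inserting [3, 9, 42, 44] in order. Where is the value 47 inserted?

Starting tree (level order): [3, None, 9, None, 42, None, 44]
Insertion path: 3 -> 9 -> 42 -> 44
Result: insert 47 as right child of 44
Final tree (level order): [3, None, 9, None, 42, None, 44, None, 47]


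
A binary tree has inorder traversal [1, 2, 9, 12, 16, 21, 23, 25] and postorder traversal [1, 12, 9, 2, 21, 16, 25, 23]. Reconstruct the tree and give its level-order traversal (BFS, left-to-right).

Inorder:   [1, 2, 9, 12, 16, 21, 23, 25]
Postorder: [1, 12, 9, 2, 21, 16, 25, 23]
Algorithm: postorder visits root last, so walk postorder right-to-left;
each value is the root of the current inorder slice — split it at that
value, recurse on the right subtree first, then the left.
Recursive splits:
  root=23; inorder splits into left=[1, 2, 9, 12, 16, 21], right=[25]
  root=25; inorder splits into left=[], right=[]
  root=16; inorder splits into left=[1, 2, 9, 12], right=[21]
  root=21; inorder splits into left=[], right=[]
  root=2; inorder splits into left=[1], right=[9, 12]
  root=9; inorder splits into left=[], right=[12]
  root=12; inorder splits into left=[], right=[]
  root=1; inorder splits into left=[], right=[]
Reconstructed level-order: [23, 16, 25, 2, 21, 1, 9, 12]


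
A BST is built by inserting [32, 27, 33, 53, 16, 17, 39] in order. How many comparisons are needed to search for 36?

Search path for 36: 32 -> 33 -> 53 -> 39
Found: False
Comparisons: 4


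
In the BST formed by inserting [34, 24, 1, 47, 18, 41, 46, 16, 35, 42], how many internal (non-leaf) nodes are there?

Tree built from: [34, 24, 1, 47, 18, 41, 46, 16, 35, 42]
Tree (level-order array): [34, 24, 47, 1, None, 41, None, None, 18, 35, 46, 16, None, None, None, 42]
Rule: An internal node has at least one child.
Per-node child counts:
  node 34: 2 child(ren)
  node 24: 1 child(ren)
  node 1: 1 child(ren)
  node 18: 1 child(ren)
  node 16: 0 child(ren)
  node 47: 1 child(ren)
  node 41: 2 child(ren)
  node 35: 0 child(ren)
  node 46: 1 child(ren)
  node 42: 0 child(ren)
Matching nodes: [34, 24, 1, 18, 47, 41, 46]
Count of internal (non-leaf) nodes: 7


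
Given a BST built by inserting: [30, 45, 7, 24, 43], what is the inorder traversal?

Tree insertion order: [30, 45, 7, 24, 43]
Tree (level-order array): [30, 7, 45, None, 24, 43]
Inorder traversal: [7, 24, 30, 43, 45]


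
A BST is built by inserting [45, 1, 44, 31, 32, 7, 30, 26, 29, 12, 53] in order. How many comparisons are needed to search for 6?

Search path for 6: 45 -> 1 -> 44 -> 31 -> 7
Found: False
Comparisons: 5


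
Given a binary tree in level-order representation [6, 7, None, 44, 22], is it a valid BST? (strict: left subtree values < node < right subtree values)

Level-order array: [6, 7, None, 44, 22]
Validate using subtree bounds (lo, hi): at each node, require lo < value < hi,
then recurse left with hi=value and right with lo=value.
Preorder trace (stopping at first violation):
  at node 6 with bounds (-inf, +inf): OK
  at node 7 with bounds (-inf, 6): VIOLATION
Node 7 violates its bound: not (-inf < 7 < 6).
Result: Not a valid BST


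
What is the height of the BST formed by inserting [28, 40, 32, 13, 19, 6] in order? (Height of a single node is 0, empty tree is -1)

Insertion order: [28, 40, 32, 13, 19, 6]
Tree (level-order array): [28, 13, 40, 6, 19, 32]
Compute height bottom-up (empty subtree = -1):
  height(6) = 1 + max(-1, -1) = 0
  height(19) = 1 + max(-1, -1) = 0
  height(13) = 1 + max(0, 0) = 1
  height(32) = 1 + max(-1, -1) = 0
  height(40) = 1 + max(0, -1) = 1
  height(28) = 1 + max(1, 1) = 2
Height = 2


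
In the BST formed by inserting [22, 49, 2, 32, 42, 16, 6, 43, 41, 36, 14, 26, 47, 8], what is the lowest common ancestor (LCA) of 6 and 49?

Tree insertion order: [22, 49, 2, 32, 42, 16, 6, 43, 41, 36, 14, 26, 47, 8]
Tree (level-order array): [22, 2, 49, None, 16, 32, None, 6, None, 26, 42, None, 14, None, None, 41, 43, 8, None, 36, None, None, 47]
In a BST, the LCA of p=6, q=49 is the first node v on the
root-to-leaf path with p <= v <= q (go left if both < v, right if both > v).
Walk from root:
  at 22: 6 <= 22 <= 49, this is the LCA
LCA = 22


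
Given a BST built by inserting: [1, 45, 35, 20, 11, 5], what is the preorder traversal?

Tree insertion order: [1, 45, 35, 20, 11, 5]
Tree (level-order array): [1, None, 45, 35, None, 20, None, 11, None, 5]
Preorder traversal: [1, 45, 35, 20, 11, 5]


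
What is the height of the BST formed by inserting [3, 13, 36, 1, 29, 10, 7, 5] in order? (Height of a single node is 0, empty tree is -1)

Insertion order: [3, 13, 36, 1, 29, 10, 7, 5]
Tree (level-order array): [3, 1, 13, None, None, 10, 36, 7, None, 29, None, 5]
Compute height bottom-up (empty subtree = -1):
  height(1) = 1 + max(-1, -1) = 0
  height(5) = 1 + max(-1, -1) = 0
  height(7) = 1 + max(0, -1) = 1
  height(10) = 1 + max(1, -1) = 2
  height(29) = 1 + max(-1, -1) = 0
  height(36) = 1 + max(0, -1) = 1
  height(13) = 1 + max(2, 1) = 3
  height(3) = 1 + max(0, 3) = 4
Height = 4


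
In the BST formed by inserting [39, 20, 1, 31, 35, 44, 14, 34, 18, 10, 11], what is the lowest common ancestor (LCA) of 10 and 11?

Tree insertion order: [39, 20, 1, 31, 35, 44, 14, 34, 18, 10, 11]
Tree (level-order array): [39, 20, 44, 1, 31, None, None, None, 14, None, 35, 10, 18, 34, None, None, 11]
In a BST, the LCA of p=10, q=11 is the first node v on the
root-to-leaf path with p <= v <= q (go left if both < v, right if both > v).
Walk from root:
  at 39: both 10 and 11 < 39, go left
  at 20: both 10 and 11 < 20, go left
  at 1: both 10 and 11 > 1, go right
  at 14: both 10 and 11 < 14, go left
  at 10: 10 <= 10 <= 11, this is the LCA
LCA = 10


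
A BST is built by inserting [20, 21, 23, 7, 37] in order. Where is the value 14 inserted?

Starting tree (level order): [20, 7, 21, None, None, None, 23, None, 37]
Insertion path: 20 -> 7
Result: insert 14 as right child of 7
Final tree (level order): [20, 7, 21, None, 14, None, 23, None, None, None, 37]


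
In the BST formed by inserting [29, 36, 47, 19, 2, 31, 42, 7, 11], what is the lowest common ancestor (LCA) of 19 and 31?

Tree insertion order: [29, 36, 47, 19, 2, 31, 42, 7, 11]
Tree (level-order array): [29, 19, 36, 2, None, 31, 47, None, 7, None, None, 42, None, None, 11]
In a BST, the LCA of p=19, q=31 is the first node v on the
root-to-leaf path with p <= v <= q (go left if both < v, right if both > v).
Walk from root:
  at 29: 19 <= 29 <= 31, this is the LCA
LCA = 29


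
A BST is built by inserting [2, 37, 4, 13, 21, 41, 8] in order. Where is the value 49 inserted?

Starting tree (level order): [2, None, 37, 4, 41, None, 13, None, None, 8, 21]
Insertion path: 2 -> 37 -> 41
Result: insert 49 as right child of 41
Final tree (level order): [2, None, 37, 4, 41, None, 13, None, 49, 8, 21]


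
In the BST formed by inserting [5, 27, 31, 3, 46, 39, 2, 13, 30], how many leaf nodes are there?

Tree built from: [5, 27, 31, 3, 46, 39, 2, 13, 30]
Tree (level-order array): [5, 3, 27, 2, None, 13, 31, None, None, None, None, 30, 46, None, None, 39]
Rule: A leaf has 0 children.
Per-node child counts:
  node 5: 2 child(ren)
  node 3: 1 child(ren)
  node 2: 0 child(ren)
  node 27: 2 child(ren)
  node 13: 0 child(ren)
  node 31: 2 child(ren)
  node 30: 0 child(ren)
  node 46: 1 child(ren)
  node 39: 0 child(ren)
Matching nodes: [2, 13, 30, 39]
Count of leaf nodes: 4


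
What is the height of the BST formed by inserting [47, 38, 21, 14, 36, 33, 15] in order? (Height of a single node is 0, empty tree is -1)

Insertion order: [47, 38, 21, 14, 36, 33, 15]
Tree (level-order array): [47, 38, None, 21, None, 14, 36, None, 15, 33]
Compute height bottom-up (empty subtree = -1):
  height(15) = 1 + max(-1, -1) = 0
  height(14) = 1 + max(-1, 0) = 1
  height(33) = 1 + max(-1, -1) = 0
  height(36) = 1 + max(0, -1) = 1
  height(21) = 1 + max(1, 1) = 2
  height(38) = 1 + max(2, -1) = 3
  height(47) = 1 + max(3, -1) = 4
Height = 4


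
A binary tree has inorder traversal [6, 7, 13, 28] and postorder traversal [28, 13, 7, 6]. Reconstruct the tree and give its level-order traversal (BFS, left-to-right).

Inorder:   [6, 7, 13, 28]
Postorder: [28, 13, 7, 6]
Algorithm: postorder visits root last, so walk postorder right-to-left;
each value is the root of the current inorder slice — split it at that
value, recurse on the right subtree first, then the left.
Recursive splits:
  root=6; inorder splits into left=[], right=[7, 13, 28]
  root=7; inorder splits into left=[], right=[13, 28]
  root=13; inorder splits into left=[], right=[28]
  root=28; inorder splits into left=[], right=[]
Reconstructed level-order: [6, 7, 13, 28]


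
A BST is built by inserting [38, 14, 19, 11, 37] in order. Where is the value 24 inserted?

Starting tree (level order): [38, 14, None, 11, 19, None, None, None, 37]
Insertion path: 38 -> 14 -> 19 -> 37
Result: insert 24 as left child of 37
Final tree (level order): [38, 14, None, 11, 19, None, None, None, 37, 24]


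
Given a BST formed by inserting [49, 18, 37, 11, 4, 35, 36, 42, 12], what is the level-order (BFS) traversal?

Tree insertion order: [49, 18, 37, 11, 4, 35, 36, 42, 12]
Tree (level-order array): [49, 18, None, 11, 37, 4, 12, 35, 42, None, None, None, None, None, 36]
BFS from the root, enqueuing left then right child of each popped node:
  queue [49] -> pop 49, enqueue [18], visited so far: [49]
  queue [18] -> pop 18, enqueue [11, 37], visited so far: [49, 18]
  queue [11, 37] -> pop 11, enqueue [4, 12], visited so far: [49, 18, 11]
  queue [37, 4, 12] -> pop 37, enqueue [35, 42], visited so far: [49, 18, 11, 37]
  queue [4, 12, 35, 42] -> pop 4, enqueue [none], visited so far: [49, 18, 11, 37, 4]
  queue [12, 35, 42] -> pop 12, enqueue [none], visited so far: [49, 18, 11, 37, 4, 12]
  queue [35, 42] -> pop 35, enqueue [36], visited so far: [49, 18, 11, 37, 4, 12, 35]
  queue [42, 36] -> pop 42, enqueue [none], visited so far: [49, 18, 11, 37, 4, 12, 35, 42]
  queue [36] -> pop 36, enqueue [none], visited so far: [49, 18, 11, 37, 4, 12, 35, 42, 36]
Result: [49, 18, 11, 37, 4, 12, 35, 42, 36]


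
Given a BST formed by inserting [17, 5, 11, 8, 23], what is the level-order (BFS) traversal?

Tree insertion order: [17, 5, 11, 8, 23]
Tree (level-order array): [17, 5, 23, None, 11, None, None, 8]
BFS from the root, enqueuing left then right child of each popped node:
  queue [17] -> pop 17, enqueue [5, 23], visited so far: [17]
  queue [5, 23] -> pop 5, enqueue [11], visited so far: [17, 5]
  queue [23, 11] -> pop 23, enqueue [none], visited so far: [17, 5, 23]
  queue [11] -> pop 11, enqueue [8], visited so far: [17, 5, 23, 11]
  queue [8] -> pop 8, enqueue [none], visited so far: [17, 5, 23, 11, 8]
Result: [17, 5, 23, 11, 8]


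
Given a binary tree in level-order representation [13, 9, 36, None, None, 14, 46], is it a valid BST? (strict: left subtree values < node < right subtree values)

Level-order array: [13, 9, 36, None, None, 14, 46]
Validate using subtree bounds (lo, hi): at each node, require lo < value < hi,
then recurse left with hi=value and right with lo=value.
Preorder trace (stopping at first violation):
  at node 13 with bounds (-inf, +inf): OK
  at node 9 with bounds (-inf, 13): OK
  at node 36 with bounds (13, +inf): OK
  at node 14 with bounds (13, 36): OK
  at node 46 with bounds (36, +inf): OK
No violation found at any node.
Result: Valid BST


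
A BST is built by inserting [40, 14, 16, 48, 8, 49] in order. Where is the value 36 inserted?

Starting tree (level order): [40, 14, 48, 8, 16, None, 49]
Insertion path: 40 -> 14 -> 16
Result: insert 36 as right child of 16
Final tree (level order): [40, 14, 48, 8, 16, None, 49, None, None, None, 36]


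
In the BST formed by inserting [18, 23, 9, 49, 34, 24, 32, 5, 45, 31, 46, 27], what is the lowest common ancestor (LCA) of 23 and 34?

Tree insertion order: [18, 23, 9, 49, 34, 24, 32, 5, 45, 31, 46, 27]
Tree (level-order array): [18, 9, 23, 5, None, None, 49, None, None, 34, None, 24, 45, None, 32, None, 46, 31, None, None, None, 27]
In a BST, the LCA of p=23, q=34 is the first node v on the
root-to-leaf path with p <= v <= q (go left if both < v, right if both > v).
Walk from root:
  at 18: both 23 and 34 > 18, go right
  at 23: 23 <= 23 <= 34, this is the LCA
LCA = 23


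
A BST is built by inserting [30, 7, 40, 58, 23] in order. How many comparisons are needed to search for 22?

Search path for 22: 30 -> 7 -> 23
Found: False
Comparisons: 3


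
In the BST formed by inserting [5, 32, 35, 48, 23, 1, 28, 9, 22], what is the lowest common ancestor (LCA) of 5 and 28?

Tree insertion order: [5, 32, 35, 48, 23, 1, 28, 9, 22]
Tree (level-order array): [5, 1, 32, None, None, 23, 35, 9, 28, None, 48, None, 22]
In a BST, the LCA of p=5, q=28 is the first node v on the
root-to-leaf path with p <= v <= q (go left if both < v, right if both > v).
Walk from root:
  at 5: 5 <= 5 <= 28, this is the LCA
LCA = 5


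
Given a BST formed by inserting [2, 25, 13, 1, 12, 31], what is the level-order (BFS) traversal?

Tree insertion order: [2, 25, 13, 1, 12, 31]
Tree (level-order array): [2, 1, 25, None, None, 13, 31, 12]
BFS from the root, enqueuing left then right child of each popped node:
  queue [2] -> pop 2, enqueue [1, 25], visited so far: [2]
  queue [1, 25] -> pop 1, enqueue [none], visited so far: [2, 1]
  queue [25] -> pop 25, enqueue [13, 31], visited so far: [2, 1, 25]
  queue [13, 31] -> pop 13, enqueue [12], visited so far: [2, 1, 25, 13]
  queue [31, 12] -> pop 31, enqueue [none], visited so far: [2, 1, 25, 13, 31]
  queue [12] -> pop 12, enqueue [none], visited so far: [2, 1, 25, 13, 31, 12]
Result: [2, 1, 25, 13, 31, 12]


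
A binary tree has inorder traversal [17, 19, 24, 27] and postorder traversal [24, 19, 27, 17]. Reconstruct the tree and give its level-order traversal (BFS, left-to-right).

Inorder:   [17, 19, 24, 27]
Postorder: [24, 19, 27, 17]
Algorithm: postorder visits root last, so walk postorder right-to-left;
each value is the root of the current inorder slice — split it at that
value, recurse on the right subtree first, then the left.
Recursive splits:
  root=17; inorder splits into left=[], right=[19, 24, 27]
  root=27; inorder splits into left=[19, 24], right=[]
  root=19; inorder splits into left=[], right=[24]
  root=24; inorder splits into left=[], right=[]
Reconstructed level-order: [17, 27, 19, 24]


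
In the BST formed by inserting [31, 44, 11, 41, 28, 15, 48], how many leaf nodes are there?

Tree built from: [31, 44, 11, 41, 28, 15, 48]
Tree (level-order array): [31, 11, 44, None, 28, 41, 48, 15]
Rule: A leaf has 0 children.
Per-node child counts:
  node 31: 2 child(ren)
  node 11: 1 child(ren)
  node 28: 1 child(ren)
  node 15: 0 child(ren)
  node 44: 2 child(ren)
  node 41: 0 child(ren)
  node 48: 0 child(ren)
Matching nodes: [15, 41, 48]
Count of leaf nodes: 3


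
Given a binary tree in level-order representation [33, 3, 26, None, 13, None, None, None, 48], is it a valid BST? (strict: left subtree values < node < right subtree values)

Level-order array: [33, 3, 26, None, 13, None, None, None, 48]
Validate using subtree bounds (lo, hi): at each node, require lo < value < hi,
then recurse left with hi=value and right with lo=value.
Preorder trace (stopping at first violation):
  at node 33 with bounds (-inf, +inf): OK
  at node 3 with bounds (-inf, 33): OK
  at node 13 with bounds (3, 33): OK
  at node 48 with bounds (13, 33): VIOLATION
Node 48 violates its bound: not (13 < 48 < 33).
Result: Not a valid BST


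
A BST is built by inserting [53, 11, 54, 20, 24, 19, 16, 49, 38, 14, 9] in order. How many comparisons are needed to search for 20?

Search path for 20: 53 -> 11 -> 20
Found: True
Comparisons: 3


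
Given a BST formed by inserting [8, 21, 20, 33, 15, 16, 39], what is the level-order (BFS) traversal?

Tree insertion order: [8, 21, 20, 33, 15, 16, 39]
Tree (level-order array): [8, None, 21, 20, 33, 15, None, None, 39, None, 16]
BFS from the root, enqueuing left then right child of each popped node:
  queue [8] -> pop 8, enqueue [21], visited so far: [8]
  queue [21] -> pop 21, enqueue [20, 33], visited so far: [8, 21]
  queue [20, 33] -> pop 20, enqueue [15], visited so far: [8, 21, 20]
  queue [33, 15] -> pop 33, enqueue [39], visited so far: [8, 21, 20, 33]
  queue [15, 39] -> pop 15, enqueue [16], visited so far: [8, 21, 20, 33, 15]
  queue [39, 16] -> pop 39, enqueue [none], visited so far: [8, 21, 20, 33, 15, 39]
  queue [16] -> pop 16, enqueue [none], visited so far: [8, 21, 20, 33, 15, 39, 16]
Result: [8, 21, 20, 33, 15, 39, 16]


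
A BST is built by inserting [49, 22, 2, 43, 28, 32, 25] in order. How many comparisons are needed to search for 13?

Search path for 13: 49 -> 22 -> 2
Found: False
Comparisons: 3


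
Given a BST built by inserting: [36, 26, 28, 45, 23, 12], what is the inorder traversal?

Tree insertion order: [36, 26, 28, 45, 23, 12]
Tree (level-order array): [36, 26, 45, 23, 28, None, None, 12]
Inorder traversal: [12, 23, 26, 28, 36, 45]


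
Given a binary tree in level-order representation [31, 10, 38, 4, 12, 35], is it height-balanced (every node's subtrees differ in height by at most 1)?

Tree (level-order array): [31, 10, 38, 4, 12, 35]
Definition: a tree is height-balanced if, at every node, |h(left) - h(right)| <= 1 (empty subtree has height -1).
Bottom-up per-node check:
  node 4: h_left=-1, h_right=-1, diff=0 [OK], height=0
  node 12: h_left=-1, h_right=-1, diff=0 [OK], height=0
  node 10: h_left=0, h_right=0, diff=0 [OK], height=1
  node 35: h_left=-1, h_right=-1, diff=0 [OK], height=0
  node 38: h_left=0, h_right=-1, diff=1 [OK], height=1
  node 31: h_left=1, h_right=1, diff=0 [OK], height=2
All nodes satisfy the balance condition.
Result: Balanced


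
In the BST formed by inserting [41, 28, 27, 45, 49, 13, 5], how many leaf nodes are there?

Tree built from: [41, 28, 27, 45, 49, 13, 5]
Tree (level-order array): [41, 28, 45, 27, None, None, 49, 13, None, None, None, 5]
Rule: A leaf has 0 children.
Per-node child counts:
  node 41: 2 child(ren)
  node 28: 1 child(ren)
  node 27: 1 child(ren)
  node 13: 1 child(ren)
  node 5: 0 child(ren)
  node 45: 1 child(ren)
  node 49: 0 child(ren)
Matching nodes: [5, 49]
Count of leaf nodes: 2


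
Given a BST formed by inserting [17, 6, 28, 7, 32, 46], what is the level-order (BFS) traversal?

Tree insertion order: [17, 6, 28, 7, 32, 46]
Tree (level-order array): [17, 6, 28, None, 7, None, 32, None, None, None, 46]
BFS from the root, enqueuing left then right child of each popped node:
  queue [17] -> pop 17, enqueue [6, 28], visited so far: [17]
  queue [6, 28] -> pop 6, enqueue [7], visited so far: [17, 6]
  queue [28, 7] -> pop 28, enqueue [32], visited so far: [17, 6, 28]
  queue [7, 32] -> pop 7, enqueue [none], visited so far: [17, 6, 28, 7]
  queue [32] -> pop 32, enqueue [46], visited so far: [17, 6, 28, 7, 32]
  queue [46] -> pop 46, enqueue [none], visited so far: [17, 6, 28, 7, 32, 46]
Result: [17, 6, 28, 7, 32, 46]


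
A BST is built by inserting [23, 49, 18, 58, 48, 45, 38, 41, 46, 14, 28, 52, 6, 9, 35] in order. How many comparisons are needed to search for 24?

Search path for 24: 23 -> 49 -> 48 -> 45 -> 38 -> 28
Found: False
Comparisons: 6


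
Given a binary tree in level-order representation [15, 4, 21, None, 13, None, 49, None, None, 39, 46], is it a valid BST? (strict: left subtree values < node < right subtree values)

Level-order array: [15, 4, 21, None, 13, None, 49, None, None, 39, 46]
Validate using subtree bounds (lo, hi): at each node, require lo < value < hi,
then recurse left with hi=value and right with lo=value.
Preorder trace (stopping at first violation):
  at node 15 with bounds (-inf, +inf): OK
  at node 4 with bounds (-inf, 15): OK
  at node 13 with bounds (4, 15): OK
  at node 21 with bounds (15, +inf): OK
  at node 49 with bounds (21, +inf): OK
  at node 39 with bounds (21, 49): OK
  at node 46 with bounds (49, +inf): VIOLATION
Node 46 violates its bound: not (49 < 46 < +inf).
Result: Not a valid BST


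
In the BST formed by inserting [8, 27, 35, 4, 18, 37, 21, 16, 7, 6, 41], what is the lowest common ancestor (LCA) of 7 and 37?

Tree insertion order: [8, 27, 35, 4, 18, 37, 21, 16, 7, 6, 41]
Tree (level-order array): [8, 4, 27, None, 7, 18, 35, 6, None, 16, 21, None, 37, None, None, None, None, None, None, None, 41]
In a BST, the LCA of p=7, q=37 is the first node v on the
root-to-leaf path with p <= v <= q (go left if both < v, right if both > v).
Walk from root:
  at 8: 7 <= 8 <= 37, this is the LCA
LCA = 8


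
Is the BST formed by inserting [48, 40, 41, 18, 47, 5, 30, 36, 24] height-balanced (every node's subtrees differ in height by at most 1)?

Tree (level-order array): [48, 40, None, 18, 41, 5, 30, None, 47, None, None, 24, 36]
Definition: a tree is height-balanced if, at every node, |h(left) - h(right)| <= 1 (empty subtree has height -1).
Bottom-up per-node check:
  node 5: h_left=-1, h_right=-1, diff=0 [OK], height=0
  node 24: h_left=-1, h_right=-1, diff=0 [OK], height=0
  node 36: h_left=-1, h_right=-1, diff=0 [OK], height=0
  node 30: h_left=0, h_right=0, diff=0 [OK], height=1
  node 18: h_left=0, h_right=1, diff=1 [OK], height=2
  node 47: h_left=-1, h_right=-1, diff=0 [OK], height=0
  node 41: h_left=-1, h_right=0, diff=1 [OK], height=1
  node 40: h_left=2, h_right=1, diff=1 [OK], height=3
  node 48: h_left=3, h_right=-1, diff=4 [FAIL (|3--1|=4 > 1)], height=4
Node 48 violates the condition: |3 - -1| = 4 > 1.
Result: Not balanced


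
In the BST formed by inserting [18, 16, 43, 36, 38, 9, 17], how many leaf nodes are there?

Tree built from: [18, 16, 43, 36, 38, 9, 17]
Tree (level-order array): [18, 16, 43, 9, 17, 36, None, None, None, None, None, None, 38]
Rule: A leaf has 0 children.
Per-node child counts:
  node 18: 2 child(ren)
  node 16: 2 child(ren)
  node 9: 0 child(ren)
  node 17: 0 child(ren)
  node 43: 1 child(ren)
  node 36: 1 child(ren)
  node 38: 0 child(ren)
Matching nodes: [9, 17, 38]
Count of leaf nodes: 3


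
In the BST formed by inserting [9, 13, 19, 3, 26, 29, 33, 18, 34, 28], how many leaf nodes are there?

Tree built from: [9, 13, 19, 3, 26, 29, 33, 18, 34, 28]
Tree (level-order array): [9, 3, 13, None, None, None, 19, 18, 26, None, None, None, 29, 28, 33, None, None, None, 34]
Rule: A leaf has 0 children.
Per-node child counts:
  node 9: 2 child(ren)
  node 3: 0 child(ren)
  node 13: 1 child(ren)
  node 19: 2 child(ren)
  node 18: 0 child(ren)
  node 26: 1 child(ren)
  node 29: 2 child(ren)
  node 28: 0 child(ren)
  node 33: 1 child(ren)
  node 34: 0 child(ren)
Matching nodes: [3, 18, 28, 34]
Count of leaf nodes: 4


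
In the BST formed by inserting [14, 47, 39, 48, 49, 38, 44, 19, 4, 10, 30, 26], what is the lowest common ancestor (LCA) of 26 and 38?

Tree insertion order: [14, 47, 39, 48, 49, 38, 44, 19, 4, 10, 30, 26]
Tree (level-order array): [14, 4, 47, None, 10, 39, 48, None, None, 38, 44, None, 49, 19, None, None, None, None, None, None, 30, 26]
In a BST, the LCA of p=26, q=38 is the first node v on the
root-to-leaf path with p <= v <= q (go left if both < v, right if both > v).
Walk from root:
  at 14: both 26 and 38 > 14, go right
  at 47: both 26 and 38 < 47, go left
  at 39: both 26 and 38 < 39, go left
  at 38: 26 <= 38 <= 38, this is the LCA
LCA = 38


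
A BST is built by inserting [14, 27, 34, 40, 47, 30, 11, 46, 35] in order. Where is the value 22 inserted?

Starting tree (level order): [14, 11, 27, None, None, None, 34, 30, 40, None, None, 35, 47, None, None, 46]
Insertion path: 14 -> 27
Result: insert 22 as left child of 27
Final tree (level order): [14, 11, 27, None, None, 22, 34, None, None, 30, 40, None, None, 35, 47, None, None, 46]


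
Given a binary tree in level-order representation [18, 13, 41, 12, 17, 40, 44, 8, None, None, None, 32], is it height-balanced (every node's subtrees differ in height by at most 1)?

Tree (level-order array): [18, 13, 41, 12, 17, 40, 44, 8, None, None, None, 32]
Definition: a tree is height-balanced if, at every node, |h(left) - h(right)| <= 1 (empty subtree has height -1).
Bottom-up per-node check:
  node 8: h_left=-1, h_right=-1, diff=0 [OK], height=0
  node 12: h_left=0, h_right=-1, diff=1 [OK], height=1
  node 17: h_left=-1, h_right=-1, diff=0 [OK], height=0
  node 13: h_left=1, h_right=0, diff=1 [OK], height=2
  node 32: h_left=-1, h_right=-1, diff=0 [OK], height=0
  node 40: h_left=0, h_right=-1, diff=1 [OK], height=1
  node 44: h_left=-1, h_right=-1, diff=0 [OK], height=0
  node 41: h_left=1, h_right=0, diff=1 [OK], height=2
  node 18: h_left=2, h_right=2, diff=0 [OK], height=3
All nodes satisfy the balance condition.
Result: Balanced


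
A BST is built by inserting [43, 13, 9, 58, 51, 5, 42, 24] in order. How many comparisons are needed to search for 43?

Search path for 43: 43
Found: True
Comparisons: 1


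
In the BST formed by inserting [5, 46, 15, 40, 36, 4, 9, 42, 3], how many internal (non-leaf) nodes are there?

Tree built from: [5, 46, 15, 40, 36, 4, 9, 42, 3]
Tree (level-order array): [5, 4, 46, 3, None, 15, None, None, None, 9, 40, None, None, 36, 42]
Rule: An internal node has at least one child.
Per-node child counts:
  node 5: 2 child(ren)
  node 4: 1 child(ren)
  node 3: 0 child(ren)
  node 46: 1 child(ren)
  node 15: 2 child(ren)
  node 9: 0 child(ren)
  node 40: 2 child(ren)
  node 36: 0 child(ren)
  node 42: 0 child(ren)
Matching nodes: [5, 4, 46, 15, 40]
Count of internal (non-leaf) nodes: 5


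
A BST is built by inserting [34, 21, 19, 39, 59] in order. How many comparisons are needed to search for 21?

Search path for 21: 34 -> 21
Found: True
Comparisons: 2


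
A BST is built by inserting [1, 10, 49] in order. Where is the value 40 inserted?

Starting tree (level order): [1, None, 10, None, 49]
Insertion path: 1 -> 10 -> 49
Result: insert 40 as left child of 49
Final tree (level order): [1, None, 10, None, 49, 40]


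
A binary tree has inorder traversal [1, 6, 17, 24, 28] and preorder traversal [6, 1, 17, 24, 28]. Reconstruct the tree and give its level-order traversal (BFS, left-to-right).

Inorder:  [1, 6, 17, 24, 28]
Preorder: [6, 1, 17, 24, 28]
Algorithm: preorder visits root first, so consume preorder in order;
for each root, split the current inorder slice at that value into
left-subtree inorder and right-subtree inorder, then recurse.
Recursive splits:
  root=6; inorder splits into left=[1], right=[17, 24, 28]
  root=1; inorder splits into left=[], right=[]
  root=17; inorder splits into left=[], right=[24, 28]
  root=24; inorder splits into left=[], right=[28]
  root=28; inorder splits into left=[], right=[]
Reconstructed level-order: [6, 1, 17, 24, 28]


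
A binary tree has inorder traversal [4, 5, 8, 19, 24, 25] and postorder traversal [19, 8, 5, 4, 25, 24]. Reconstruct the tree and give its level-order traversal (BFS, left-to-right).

Inorder:   [4, 5, 8, 19, 24, 25]
Postorder: [19, 8, 5, 4, 25, 24]
Algorithm: postorder visits root last, so walk postorder right-to-left;
each value is the root of the current inorder slice — split it at that
value, recurse on the right subtree first, then the left.
Recursive splits:
  root=24; inorder splits into left=[4, 5, 8, 19], right=[25]
  root=25; inorder splits into left=[], right=[]
  root=4; inorder splits into left=[], right=[5, 8, 19]
  root=5; inorder splits into left=[], right=[8, 19]
  root=8; inorder splits into left=[], right=[19]
  root=19; inorder splits into left=[], right=[]
Reconstructed level-order: [24, 4, 25, 5, 8, 19]


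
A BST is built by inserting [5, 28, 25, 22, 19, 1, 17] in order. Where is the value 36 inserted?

Starting tree (level order): [5, 1, 28, None, None, 25, None, 22, None, 19, None, 17]
Insertion path: 5 -> 28
Result: insert 36 as right child of 28
Final tree (level order): [5, 1, 28, None, None, 25, 36, 22, None, None, None, 19, None, 17]


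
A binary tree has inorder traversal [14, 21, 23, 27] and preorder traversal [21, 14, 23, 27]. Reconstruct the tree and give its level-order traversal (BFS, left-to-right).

Inorder:  [14, 21, 23, 27]
Preorder: [21, 14, 23, 27]
Algorithm: preorder visits root first, so consume preorder in order;
for each root, split the current inorder slice at that value into
left-subtree inorder and right-subtree inorder, then recurse.
Recursive splits:
  root=21; inorder splits into left=[14], right=[23, 27]
  root=14; inorder splits into left=[], right=[]
  root=23; inorder splits into left=[], right=[27]
  root=27; inorder splits into left=[], right=[]
Reconstructed level-order: [21, 14, 23, 27]


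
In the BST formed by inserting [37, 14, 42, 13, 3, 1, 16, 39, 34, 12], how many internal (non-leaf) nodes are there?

Tree built from: [37, 14, 42, 13, 3, 1, 16, 39, 34, 12]
Tree (level-order array): [37, 14, 42, 13, 16, 39, None, 3, None, None, 34, None, None, 1, 12]
Rule: An internal node has at least one child.
Per-node child counts:
  node 37: 2 child(ren)
  node 14: 2 child(ren)
  node 13: 1 child(ren)
  node 3: 2 child(ren)
  node 1: 0 child(ren)
  node 12: 0 child(ren)
  node 16: 1 child(ren)
  node 34: 0 child(ren)
  node 42: 1 child(ren)
  node 39: 0 child(ren)
Matching nodes: [37, 14, 13, 3, 16, 42]
Count of internal (non-leaf) nodes: 6


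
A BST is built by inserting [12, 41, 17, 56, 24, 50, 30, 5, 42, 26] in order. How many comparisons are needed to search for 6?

Search path for 6: 12 -> 5
Found: False
Comparisons: 2


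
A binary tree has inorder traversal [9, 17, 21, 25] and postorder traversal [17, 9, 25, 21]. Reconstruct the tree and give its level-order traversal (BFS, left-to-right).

Inorder:   [9, 17, 21, 25]
Postorder: [17, 9, 25, 21]
Algorithm: postorder visits root last, so walk postorder right-to-left;
each value is the root of the current inorder slice — split it at that
value, recurse on the right subtree first, then the left.
Recursive splits:
  root=21; inorder splits into left=[9, 17], right=[25]
  root=25; inorder splits into left=[], right=[]
  root=9; inorder splits into left=[], right=[17]
  root=17; inorder splits into left=[], right=[]
Reconstructed level-order: [21, 9, 25, 17]


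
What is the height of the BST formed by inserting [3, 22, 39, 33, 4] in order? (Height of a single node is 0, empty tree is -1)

Insertion order: [3, 22, 39, 33, 4]
Tree (level-order array): [3, None, 22, 4, 39, None, None, 33]
Compute height bottom-up (empty subtree = -1):
  height(4) = 1 + max(-1, -1) = 0
  height(33) = 1 + max(-1, -1) = 0
  height(39) = 1 + max(0, -1) = 1
  height(22) = 1 + max(0, 1) = 2
  height(3) = 1 + max(-1, 2) = 3
Height = 3


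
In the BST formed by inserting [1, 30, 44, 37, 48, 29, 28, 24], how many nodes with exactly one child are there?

Tree built from: [1, 30, 44, 37, 48, 29, 28, 24]
Tree (level-order array): [1, None, 30, 29, 44, 28, None, 37, 48, 24]
Rule: These are nodes with exactly 1 non-null child.
Per-node child counts:
  node 1: 1 child(ren)
  node 30: 2 child(ren)
  node 29: 1 child(ren)
  node 28: 1 child(ren)
  node 24: 0 child(ren)
  node 44: 2 child(ren)
  node 37: 0 child(ren)
  node 48: 0 child(ren)
Matching nodes: [1, 29, 28]
Count of nodes with exactly one child: 3
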